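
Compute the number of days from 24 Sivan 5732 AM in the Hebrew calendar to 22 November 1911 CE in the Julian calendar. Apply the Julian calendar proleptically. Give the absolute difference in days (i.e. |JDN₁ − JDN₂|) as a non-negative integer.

JDN of the first date = 2441475.
JDN of the second date = 2419376.
|2419376 − 2441475| = 22099.

22099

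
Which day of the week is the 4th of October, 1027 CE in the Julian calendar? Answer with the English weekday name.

This is JDN 2096446 (10 October 1027 Gregorian).
Since JDN mod 7 = 2 (0 = Monday), the day is Wednesday.

Wednesday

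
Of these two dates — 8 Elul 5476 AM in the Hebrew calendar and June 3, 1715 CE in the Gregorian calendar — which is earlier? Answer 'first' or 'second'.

second

Converting both to JDN: 2348054 vs 2347604; the smaller is the second.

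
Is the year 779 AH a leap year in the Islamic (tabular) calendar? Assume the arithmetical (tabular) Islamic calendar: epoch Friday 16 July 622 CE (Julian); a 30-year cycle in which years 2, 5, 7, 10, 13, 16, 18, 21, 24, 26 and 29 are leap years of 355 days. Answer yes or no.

Year 779 AH is year 29 of its 30-year cycle; leap positions are 2, 5, 7, 10, 13, 16, 18, 21, 24, 26, 29, so it is a leap year (355 days).

yes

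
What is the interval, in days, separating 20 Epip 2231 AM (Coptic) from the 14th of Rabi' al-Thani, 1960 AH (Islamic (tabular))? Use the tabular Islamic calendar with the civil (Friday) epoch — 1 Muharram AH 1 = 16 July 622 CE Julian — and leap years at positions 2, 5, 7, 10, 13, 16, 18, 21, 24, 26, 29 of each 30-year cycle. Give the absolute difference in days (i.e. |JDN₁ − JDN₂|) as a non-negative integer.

2890

First date → JDN 2639856; second date → JDN 2642746.
The interval is |2639856 − 2642746| = 2890 days.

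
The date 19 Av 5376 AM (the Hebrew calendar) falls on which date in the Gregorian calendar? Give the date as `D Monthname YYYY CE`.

Julian Day Number of the source date = 2311506.
Converting JDN 2311506 to the Gregorian calendar gives 2 August 1616 CE.

2 August 1616 CE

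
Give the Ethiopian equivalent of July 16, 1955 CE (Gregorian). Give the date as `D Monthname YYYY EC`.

Julian Day Number of the source date = 2435305.
Converting JDN 2435305 to the Ethiopian calendar gives 9 Hamle 1947 EC.

9 Hamle 1947 EC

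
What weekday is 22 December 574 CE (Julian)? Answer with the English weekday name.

Saturday

In the proleptic Gregorian calendar this is 24 December 574 (JDN 1931067).
JDN 1931067 mod 7 = 5, and JDN 0 was a Monday, so this is a Saturday.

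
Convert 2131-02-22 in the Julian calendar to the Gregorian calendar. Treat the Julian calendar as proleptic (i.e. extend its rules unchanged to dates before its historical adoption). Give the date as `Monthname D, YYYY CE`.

At this point the Julian calendar is 14 days behind the Gregorian.
22 February 2131 Julian + 14 days → 8 March 2131 Gregorian.

March 8, 2131 CE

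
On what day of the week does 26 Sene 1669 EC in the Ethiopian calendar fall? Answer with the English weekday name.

Wednesday

In the Gregorian calendar this is 30 June 1677 (JDN 2333753).
2333753 ≡ 2 (mod 7); counting from Monday = 0 gives Wednesday.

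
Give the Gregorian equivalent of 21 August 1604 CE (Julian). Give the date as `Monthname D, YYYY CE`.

For dates in this range the Gregorian date is 10 days ahead of the Julian.
21 August 1604 Julian + 10 days → 31 August 1604 Gregorian.

August 31, 1604 CE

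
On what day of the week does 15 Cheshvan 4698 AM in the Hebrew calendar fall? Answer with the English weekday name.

Monday

This is JDN 2063593 (28 October 937 Gregorian).
2063593 ≡ 0 (mod 7); counting from Monday = 0 gives Monday.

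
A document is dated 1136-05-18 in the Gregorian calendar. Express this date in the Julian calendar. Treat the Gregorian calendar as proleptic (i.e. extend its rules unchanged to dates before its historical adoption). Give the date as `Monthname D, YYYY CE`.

May 11, 1136 CE

At this point the Julian calendar is 7 days behind the Gregorian.
18 May 1136 Gregorian − 7 days → 11 May 1136 Julian.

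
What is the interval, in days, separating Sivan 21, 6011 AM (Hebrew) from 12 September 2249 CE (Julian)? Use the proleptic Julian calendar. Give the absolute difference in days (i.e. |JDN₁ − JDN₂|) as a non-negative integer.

JDN of the first date = 2543383.
JDN of the second date = 2542760.
|2542760 − 2543383| = 623.

623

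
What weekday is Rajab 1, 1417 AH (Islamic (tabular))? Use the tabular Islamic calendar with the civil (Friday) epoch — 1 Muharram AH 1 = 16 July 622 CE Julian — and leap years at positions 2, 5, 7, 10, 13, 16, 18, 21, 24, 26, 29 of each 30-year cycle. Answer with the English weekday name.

This is JDN 2450400 (12 November 1996 Gregorian).
2450400 ≡ 1 (mod 7); counting from Monday = 0 gives Tuesday.

Tuesday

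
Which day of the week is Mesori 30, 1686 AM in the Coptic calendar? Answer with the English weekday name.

Saturday

Equivalently 5 September 1970 Gregorian, JDN 2440835.
2440835 ≡ 5 (mod 7); counting from Monday = 0 gives Saturday.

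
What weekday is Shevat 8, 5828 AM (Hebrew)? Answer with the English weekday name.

Thursday

Equivalently 12 January 2068 Gregorian, JDN 2476393.
2476393 ≡ 3 (mod 7); counting from Monday = 0 gives Thursday.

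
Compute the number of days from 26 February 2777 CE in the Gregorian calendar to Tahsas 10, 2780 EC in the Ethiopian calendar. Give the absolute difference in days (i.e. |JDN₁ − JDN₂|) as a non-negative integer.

First date → JDN 2735395; second date → JDN 2739350.
The interval is |2735395 − 2739350| = 3955 days.

3955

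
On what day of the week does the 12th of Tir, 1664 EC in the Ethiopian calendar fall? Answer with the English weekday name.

In the Gregorian calendar this is 18 January 1672 (JDN 2331763).
2331763 ≡ 0 (mod 7); counting from Monday = 0 gives Monday.

Monday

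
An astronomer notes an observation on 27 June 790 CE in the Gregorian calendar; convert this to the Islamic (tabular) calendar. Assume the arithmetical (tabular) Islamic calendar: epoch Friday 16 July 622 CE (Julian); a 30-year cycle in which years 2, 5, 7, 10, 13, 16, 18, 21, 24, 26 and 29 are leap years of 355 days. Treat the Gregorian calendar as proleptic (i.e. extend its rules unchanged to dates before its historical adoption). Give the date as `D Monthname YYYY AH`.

Julian Day Number of the source date = 2009779.
Converting JDN 2009779 to the tabular Islamic calendar gives 5 Safar 174 AH.

5 Safar 174 AH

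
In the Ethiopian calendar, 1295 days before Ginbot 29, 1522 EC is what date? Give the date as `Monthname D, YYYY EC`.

Hidar 10, 1519 EC

JDN of Ginbot 29, 1522 EC = 2280034.
2280034 − 1295 = 2278739.
JDN 2278739 in the Ethiopian calendar is Hidar 10, 1519 EC.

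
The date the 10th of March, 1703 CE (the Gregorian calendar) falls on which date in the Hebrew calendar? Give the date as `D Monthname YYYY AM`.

Julian Day Number of the source date = 2343136.
Converting JDN 2343136 to the Hebrew calendar gives 22 Adar 5463 AM.

22 Adar 5463 AM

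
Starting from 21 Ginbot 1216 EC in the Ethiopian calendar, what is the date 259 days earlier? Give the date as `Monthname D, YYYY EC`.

Meskerem 2, 1216 EC

JDN of 21 Ginbot 1216 EC = 2168260.
2168260 − 259 = 2168001.
JDN 2168001 in the Ethiopian calendar is Meskerem 2, 1216 EC.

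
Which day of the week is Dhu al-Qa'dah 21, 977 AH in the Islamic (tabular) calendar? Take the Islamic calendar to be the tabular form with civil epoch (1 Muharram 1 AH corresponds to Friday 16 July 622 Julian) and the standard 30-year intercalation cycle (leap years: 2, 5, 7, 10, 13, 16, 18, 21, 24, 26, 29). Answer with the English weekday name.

Thursday

In the proleptic Gregorian calendar this is 7 May 1570 (JDN 2294617).
JDN 2294617 mod 7 = 3, and JDN 0 was a Monday, so this is a Thursday.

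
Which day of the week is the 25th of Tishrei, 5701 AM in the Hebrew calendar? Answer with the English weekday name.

Equivalently 27 October 1940 Gregorian, JDN 2429930.
2429930 ≡ 6 (mod 7); counting from Monday = 0 gives Sunday.

Sunday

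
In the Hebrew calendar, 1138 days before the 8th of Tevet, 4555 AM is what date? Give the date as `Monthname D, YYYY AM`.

Cheshvan 22, 4552 AM

The starting date is JDN 2011405; 2011405 − 1138 = 2010267.
JDN 2010267 corresponds to Cheshvan 22, 4552 AM.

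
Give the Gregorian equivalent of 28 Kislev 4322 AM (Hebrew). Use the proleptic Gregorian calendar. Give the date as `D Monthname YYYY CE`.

Julian Day Number of the source date = 1926318.
Converting JDN 1926318 to the Gregorian calendar gives 23 December 561 CE.

23 December 561 CE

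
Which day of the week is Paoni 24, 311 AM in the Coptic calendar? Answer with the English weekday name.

This is JDN 1938550 (20 June 595 Gregorian).
JDN 1938550 mod 7 = 5, and JDN 0 was a Monday, so this is a Saturday.

Saturday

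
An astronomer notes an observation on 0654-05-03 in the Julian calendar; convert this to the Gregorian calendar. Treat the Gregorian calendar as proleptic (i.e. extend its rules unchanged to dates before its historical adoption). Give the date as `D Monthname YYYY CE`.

6 May 654 CE

The Julian–Gregorian offset here is 3 days (Julian trailing).
3 May 654 Julian + 3 days → 6 May 654 Gregorian.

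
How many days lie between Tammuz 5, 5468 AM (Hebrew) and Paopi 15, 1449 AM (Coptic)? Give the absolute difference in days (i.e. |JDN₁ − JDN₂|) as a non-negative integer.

JDN of the first date = 2345068.
JDN of the second date = 2353956.
|2353956 − 2345068| = 8888.

8888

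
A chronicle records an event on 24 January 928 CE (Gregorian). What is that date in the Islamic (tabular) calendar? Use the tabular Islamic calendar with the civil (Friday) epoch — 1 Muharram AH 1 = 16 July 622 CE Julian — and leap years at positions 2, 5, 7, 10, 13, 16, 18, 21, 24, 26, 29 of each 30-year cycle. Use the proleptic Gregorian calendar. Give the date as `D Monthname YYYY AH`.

23 Dhu al-Qa'dah 315 AH

Julian Day Number of the source date = 2060028.
Converting JDN 2060028 to the tabular Islamic calendar gives 23 Dhu al-Qa'dah 315 AH.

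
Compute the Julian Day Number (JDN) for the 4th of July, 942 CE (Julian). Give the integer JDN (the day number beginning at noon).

2065308

In the proleptic Gregorian calendar the same day is 9 July 942.
JDN 2299161 is 15 October 1582 CE (Gregorian); the target day is −233853 days from there, so JDN = 2065308.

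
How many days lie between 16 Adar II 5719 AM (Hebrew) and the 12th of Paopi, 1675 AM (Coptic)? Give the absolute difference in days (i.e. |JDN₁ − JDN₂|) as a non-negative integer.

155

JDN of the first date = 2436654.
JDN of the second date = 2436499.
|2436499 − 2436654| = 155.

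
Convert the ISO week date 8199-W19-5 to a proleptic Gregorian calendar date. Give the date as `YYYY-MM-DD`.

ISO week 1 of 8199 is the week containing the first Thursday of 8199.
Week 19, day 5 (Friday) lands on 8199-05-10.

8199-05-10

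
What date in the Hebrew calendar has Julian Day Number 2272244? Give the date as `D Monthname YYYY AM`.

The proleptic Gregorian equivalent of JDN 2272244 is 3 February 1509.
In the Hebrew calendar that day is 3 Adar I 5269 AM.

3 Adar I 5269 AM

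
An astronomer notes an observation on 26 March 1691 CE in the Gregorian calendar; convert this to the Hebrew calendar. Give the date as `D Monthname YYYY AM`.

25 Adar II 5451 AM

Both dates share Julian Day Number 2338770; in the Hebrew calendar that is 25 Adar II 5451 AM.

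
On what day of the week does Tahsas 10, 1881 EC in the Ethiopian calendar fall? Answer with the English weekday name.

In the Gregorian calendar this is 18 December 1888 (JDN 2410990).
2410990 ≡ 1 (mod 7); counting from Monday = 0 gives Tuesday.

Tuesday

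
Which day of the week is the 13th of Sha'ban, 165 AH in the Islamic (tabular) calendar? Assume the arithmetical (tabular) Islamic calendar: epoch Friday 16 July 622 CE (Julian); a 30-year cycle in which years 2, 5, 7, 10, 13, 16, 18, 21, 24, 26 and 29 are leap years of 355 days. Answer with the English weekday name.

This is JDN 2006775 (6 April 782 Gregorian).
JDN 2006775 mod 7 = 1, and JDN 0 was a Monday, so this is a Tuesday.

Tuesday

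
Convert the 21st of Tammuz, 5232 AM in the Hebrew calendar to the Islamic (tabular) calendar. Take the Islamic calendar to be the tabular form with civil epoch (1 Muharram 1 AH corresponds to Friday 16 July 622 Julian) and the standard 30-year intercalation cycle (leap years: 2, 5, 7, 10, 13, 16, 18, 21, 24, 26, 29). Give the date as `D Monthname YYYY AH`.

20 Muharram 877 AH

Julian Day Number of the source date = 2258884.
Converting JDN 2258884 to the tabular Islamic calendar gives 20 Muharram 877 AH.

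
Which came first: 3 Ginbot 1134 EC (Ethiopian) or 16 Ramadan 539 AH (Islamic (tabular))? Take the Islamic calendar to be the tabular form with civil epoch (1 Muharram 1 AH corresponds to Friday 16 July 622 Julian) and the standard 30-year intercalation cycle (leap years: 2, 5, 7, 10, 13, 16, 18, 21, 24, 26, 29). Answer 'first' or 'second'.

The two dates have Julian Day Numbers 2138291 and 2139340 respectively.
Since 2138291 < 2139340, the first date comes first.

first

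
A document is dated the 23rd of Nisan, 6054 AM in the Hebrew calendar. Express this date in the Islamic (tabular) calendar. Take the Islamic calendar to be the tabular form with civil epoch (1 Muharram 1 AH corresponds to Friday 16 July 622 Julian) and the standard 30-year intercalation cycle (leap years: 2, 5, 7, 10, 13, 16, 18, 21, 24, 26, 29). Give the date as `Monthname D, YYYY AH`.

Muharram 23, 1724 AH

Both dates share Julian Day Number 2559036; in the tabular Islamic calendar that is 23 Muharram 1724 AH.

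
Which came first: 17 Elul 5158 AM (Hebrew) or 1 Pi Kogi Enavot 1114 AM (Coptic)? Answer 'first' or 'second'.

The two dates have Julian Day Numbers 2231919 and 2231913 respectively.
Since 2231913 < 2231919, the second date comes first.

second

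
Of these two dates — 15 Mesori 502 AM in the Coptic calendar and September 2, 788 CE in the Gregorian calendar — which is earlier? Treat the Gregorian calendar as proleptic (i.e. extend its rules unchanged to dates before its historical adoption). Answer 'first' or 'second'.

first

First date → JDN 2008364; second date → JDN 2009116.
JDN 2008364 < JDN 2009116, so the first date is earlier.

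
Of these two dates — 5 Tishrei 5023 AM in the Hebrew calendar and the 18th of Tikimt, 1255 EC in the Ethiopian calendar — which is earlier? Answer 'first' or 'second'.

first

First date → JDN 2182266; second date → JDN 2182291.
JDN 2182266 < JDN 2182291, so the first date is earlier.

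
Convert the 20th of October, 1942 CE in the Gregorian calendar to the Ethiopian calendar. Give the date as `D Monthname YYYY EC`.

10 Tikimt 1935 EC

Both dates share Julian Day Number 2430653; in the Ethiopian calendar that is 10 Tikimt 1935 EC.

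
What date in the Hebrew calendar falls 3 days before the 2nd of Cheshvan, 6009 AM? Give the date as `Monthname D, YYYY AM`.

Tishrei 29, 6009 AM

Counting 3 days back from JDN 2542418 reaches JDN 2542415, which is Tishrei 29, 6009 AM.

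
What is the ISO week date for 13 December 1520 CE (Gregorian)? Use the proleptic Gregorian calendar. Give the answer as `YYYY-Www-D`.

1520-W51-1

The weekday is Monday (ISO weekday 1).
That Monday belongs to ISO week 51 of ISO year 1520.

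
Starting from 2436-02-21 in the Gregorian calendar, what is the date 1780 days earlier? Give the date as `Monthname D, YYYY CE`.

April 8, 2431 CE

JDN of 2436-02-21 = 2610842.
2610842 − 1780 = 2609062.
JDN 2609062 in the Gregorian calendar is April 8, 2431 CE.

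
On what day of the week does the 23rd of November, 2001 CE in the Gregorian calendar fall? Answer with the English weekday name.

2452237 ≡ 4 (mod 7); counting from Monday = 0 gives Friday.

Friday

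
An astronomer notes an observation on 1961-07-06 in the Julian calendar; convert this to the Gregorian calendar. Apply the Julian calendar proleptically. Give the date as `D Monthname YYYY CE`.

At this point the Julian calendar is 13 days behind the Gregorian.
6 July 1961 Julian + 13 days → 19 July 1961 Gregorian.

19 July 1961 CE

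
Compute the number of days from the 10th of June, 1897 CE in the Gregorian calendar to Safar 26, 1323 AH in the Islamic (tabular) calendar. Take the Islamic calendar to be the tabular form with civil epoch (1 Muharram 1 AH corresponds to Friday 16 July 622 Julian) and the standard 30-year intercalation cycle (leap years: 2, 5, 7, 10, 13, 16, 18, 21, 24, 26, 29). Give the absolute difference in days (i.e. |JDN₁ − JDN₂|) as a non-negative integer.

First date → JDN 2414086; second date → JDN 2416968.
The interval is |2414086 − 2416968| = 2882 days.

2882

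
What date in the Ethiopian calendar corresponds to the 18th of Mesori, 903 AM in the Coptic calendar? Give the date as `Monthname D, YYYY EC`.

Julian Day Number of the source date = 2154832.
Converting JDN 2154832 to the Ethiopian calendar gives 18 Nehase 1179 EC.

Nehase 18, 1179 EC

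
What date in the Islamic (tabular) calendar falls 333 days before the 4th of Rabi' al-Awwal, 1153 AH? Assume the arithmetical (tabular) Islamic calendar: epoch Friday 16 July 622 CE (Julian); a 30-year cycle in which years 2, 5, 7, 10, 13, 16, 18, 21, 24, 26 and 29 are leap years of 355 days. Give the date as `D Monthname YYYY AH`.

25 Rabi' al-Awwal 1152 AH

Counting 333 days back from JDN 2356732 reaches JDN 2356399, which is 25 Rabi' al-Awwal 1152 AH.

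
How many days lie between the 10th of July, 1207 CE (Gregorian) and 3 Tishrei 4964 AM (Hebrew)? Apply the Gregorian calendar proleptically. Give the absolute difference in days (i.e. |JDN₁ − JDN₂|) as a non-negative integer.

1392

JDN of the first date = 2162098.
JDN of the second date = 2160706.
|2160706 − 2162098| = 1392.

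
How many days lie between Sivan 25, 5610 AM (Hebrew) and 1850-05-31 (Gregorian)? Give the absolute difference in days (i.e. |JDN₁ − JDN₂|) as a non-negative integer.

5

First date → JDN 2396914; second date → JDN 2396909.
The interval is |2396914 − 2396909| = 5 days.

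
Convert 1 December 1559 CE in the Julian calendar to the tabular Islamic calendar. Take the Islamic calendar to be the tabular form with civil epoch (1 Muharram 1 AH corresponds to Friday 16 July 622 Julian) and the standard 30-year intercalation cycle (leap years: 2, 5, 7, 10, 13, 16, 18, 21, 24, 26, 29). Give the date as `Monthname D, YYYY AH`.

Rabi' al-Awwal 1, 967 AH

Both dates share Julian Day Number 2290817; in the tabular Islamic calendar that is 1 Rabi' al-Awwal 967 AH.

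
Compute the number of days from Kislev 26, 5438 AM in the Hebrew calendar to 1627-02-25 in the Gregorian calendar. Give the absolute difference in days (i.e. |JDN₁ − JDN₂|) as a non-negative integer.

JDN of the first date = 2333927.
JDN of the second date = 2315365.
|2315365 − 2333927| = 18562.

18562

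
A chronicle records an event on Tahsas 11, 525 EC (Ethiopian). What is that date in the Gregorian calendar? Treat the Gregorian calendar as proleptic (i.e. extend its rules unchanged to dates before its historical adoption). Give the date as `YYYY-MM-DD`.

0532-12-09

Julian Day Number of the source date = 1915712.
Converting JDN 1915712 to the Gregorian calendar gives 9 December 532 CE.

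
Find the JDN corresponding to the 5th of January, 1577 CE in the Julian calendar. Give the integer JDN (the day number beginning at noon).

Equivalently 15 January 1577 (proleptic Gregorian).
JDN 2451545 is 1 January 2000 CE (Gregorian); the target day is −154483 days from there, so JDN = 2297062.

2297062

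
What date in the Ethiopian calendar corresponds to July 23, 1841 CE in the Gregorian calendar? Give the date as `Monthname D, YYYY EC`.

Hamle 17, 1833 EC

Julian Day Number of the source date = 2393675.
Converting JDN 2393675 to the Ethiopian calendar gives 17 Hamle 1833 EC.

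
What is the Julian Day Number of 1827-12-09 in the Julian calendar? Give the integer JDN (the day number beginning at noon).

2388712

In the Gregorian calendar the same day is 21 December 1827.
JDN 2400001 is 17 November 1858 CE (Gregorian), MJD 0; the target day is −11289 days from there, so JDN = 2388712.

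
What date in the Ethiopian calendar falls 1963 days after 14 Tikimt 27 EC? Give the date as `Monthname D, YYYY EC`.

Yekatit 30, 32 EC

Counting 1963 days forward from JDN 1733760 reaches JDN 1735723, which is Yekatit 30, 32 EC.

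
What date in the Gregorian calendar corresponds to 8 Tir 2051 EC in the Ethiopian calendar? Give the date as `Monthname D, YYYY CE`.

January 16, 2059 CE

Julian Day Number of the source date = 2473110.
Converting JDN 2473110 to the Gregorian calendar gives 16 January 2059 CE.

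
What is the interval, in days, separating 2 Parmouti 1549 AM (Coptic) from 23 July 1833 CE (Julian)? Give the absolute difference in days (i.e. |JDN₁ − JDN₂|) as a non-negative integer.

117

JDN of the first date = 2390648.
JDN of the second date = 2390765.
|2390765 − 2390648| = 117.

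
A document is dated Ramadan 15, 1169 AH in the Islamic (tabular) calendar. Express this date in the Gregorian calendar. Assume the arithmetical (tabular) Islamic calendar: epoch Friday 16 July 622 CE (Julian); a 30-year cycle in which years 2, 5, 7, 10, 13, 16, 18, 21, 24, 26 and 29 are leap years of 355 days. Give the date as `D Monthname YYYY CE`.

Both dates share Julian Day Number 2362590; in the Gregorian calendar that is 13 June 1756 CE.

13 June 1756 CE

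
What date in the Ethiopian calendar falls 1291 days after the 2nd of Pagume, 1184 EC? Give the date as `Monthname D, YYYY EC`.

Counting 1291 days forward from JDN 2156673 reaches JDN 2157964, which is Megabit 12, 1188 EC.

Megabit 12, 1188 EC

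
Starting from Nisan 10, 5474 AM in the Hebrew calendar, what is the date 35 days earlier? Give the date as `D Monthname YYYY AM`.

4 Adar 5474 AM

Counting 35 days back from JDN 2347170 reaches JDN 2347135, which is 4 Adar 5474 AM.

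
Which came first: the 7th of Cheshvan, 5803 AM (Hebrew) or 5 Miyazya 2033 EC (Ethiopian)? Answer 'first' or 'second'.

second

First date → JDN 2467179; second date → JDN 2466623.
JDN 2466623 < JDN 2467179, so the second date is earlier.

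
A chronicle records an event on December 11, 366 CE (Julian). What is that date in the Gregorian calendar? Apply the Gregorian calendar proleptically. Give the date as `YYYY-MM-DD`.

For dates in this range the Gregorian date is 1 day ahead of the Julian.
11 December 366 Julian + 1 day → 12 December 366 Gregorian.

0366-12-12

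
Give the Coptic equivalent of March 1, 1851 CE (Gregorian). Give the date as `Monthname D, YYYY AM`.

Meshir 23, 1567 AM

Both dates share Julian Day Number 2397183; in the Coptic calendar that is 23 Meshir 1567 AM.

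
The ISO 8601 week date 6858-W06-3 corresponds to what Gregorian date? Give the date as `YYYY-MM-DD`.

ISO week 1 of 6858 is the week containing the first Thursday of 6858.
Week 6, day 3 (Wednesday) lands on 6858-02-06.

6858-02-06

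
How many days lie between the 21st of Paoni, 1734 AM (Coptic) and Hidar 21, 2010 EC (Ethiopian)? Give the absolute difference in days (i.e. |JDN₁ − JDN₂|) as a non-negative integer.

First date → JDN 2458298; second date → JDN 2458088.
The interval is |2458298 − 2458088| = 210 days.

210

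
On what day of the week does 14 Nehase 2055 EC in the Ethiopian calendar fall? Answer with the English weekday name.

Monday

This is JDN 2474787 (20 August 2063 Gregorian).
JDN 2474787 mod 7 = 0, and JDN 0 was a Monday, so this is a Monday.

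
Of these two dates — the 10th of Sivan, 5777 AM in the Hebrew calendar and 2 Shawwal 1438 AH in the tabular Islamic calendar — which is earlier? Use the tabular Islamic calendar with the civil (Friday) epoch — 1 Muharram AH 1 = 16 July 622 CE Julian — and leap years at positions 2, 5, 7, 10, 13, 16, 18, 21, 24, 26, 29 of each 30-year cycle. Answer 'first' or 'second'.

First date → JDN 2457909; second date → JDN 2457932.
JDN 2457909 < JDN 2457932, so the first date is earlier.

first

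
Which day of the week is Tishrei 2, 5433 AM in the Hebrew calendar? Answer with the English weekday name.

This is JDN 2332012 (23 September 1672 Gregorian).
JDN 2332012 mod 7 = 4, and JDN 0 was a Monday, so this is a Friday.

Friday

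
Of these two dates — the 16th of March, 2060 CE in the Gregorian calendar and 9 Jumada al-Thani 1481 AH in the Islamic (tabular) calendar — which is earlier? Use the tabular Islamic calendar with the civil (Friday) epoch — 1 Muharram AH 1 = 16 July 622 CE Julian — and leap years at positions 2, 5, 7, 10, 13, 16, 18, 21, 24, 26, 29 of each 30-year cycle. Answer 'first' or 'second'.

First date → JDN 2473535; second date → JDN 2473059.
JDN 2473059 < JDN 2473535, so the second date is earlier.

second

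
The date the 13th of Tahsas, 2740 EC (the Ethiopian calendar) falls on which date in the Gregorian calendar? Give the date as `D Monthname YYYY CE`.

29 December 2747 CE

Both dates share Julian Day Number 2724743; in the Gregorian calendar that is 29 December 2747 CE.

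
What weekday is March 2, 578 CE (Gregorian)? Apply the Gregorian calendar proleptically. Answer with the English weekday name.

Monday

1932231 ≡ 0 (mod 7); counting from Monday = 0 gives Monday.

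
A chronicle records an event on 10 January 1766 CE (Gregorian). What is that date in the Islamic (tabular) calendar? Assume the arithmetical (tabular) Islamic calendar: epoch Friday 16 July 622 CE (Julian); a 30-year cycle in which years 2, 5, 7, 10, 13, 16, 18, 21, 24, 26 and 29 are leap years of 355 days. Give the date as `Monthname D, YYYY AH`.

Rajab 28, 1179 AH

Julian Day Number of the source date = 2366088.
Converting JDN 2366088 to the tabular Islamic calendar gives 28 Rajab 1179 AH.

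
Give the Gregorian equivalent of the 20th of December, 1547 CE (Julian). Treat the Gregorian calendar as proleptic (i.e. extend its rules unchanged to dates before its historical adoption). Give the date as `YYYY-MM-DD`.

The Julian–Gregorian offset here is 10 days (Julian trailing).
20 December 1547 Julian + 10 days → 30 December 1547 Gregorian.

1547-12-30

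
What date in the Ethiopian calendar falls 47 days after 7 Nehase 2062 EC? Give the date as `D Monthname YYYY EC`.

19 Meskerem 2063 EC

JDN of 7 Nehase 2062 EC = 2477337.
2477337 + 47 = 2477384.
JDN 2477384 in the Ethiopian calendar is 19 Meskerem 2063 EC.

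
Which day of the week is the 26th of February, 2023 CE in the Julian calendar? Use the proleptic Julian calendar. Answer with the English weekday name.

This is JDN 2460015 (11 March 2023 Gregorian).
JDN 2460015 mod 7 = 5, and JDN 0 was a Monday, so this is a Saturday.

Saturday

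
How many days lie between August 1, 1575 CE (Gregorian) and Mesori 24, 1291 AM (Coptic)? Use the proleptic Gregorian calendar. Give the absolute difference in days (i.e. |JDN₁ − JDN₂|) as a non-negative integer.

26

First date → JDN 2296529; second date → JDN 2296555.
The interval is |2296529 − 2296555| = 26 days.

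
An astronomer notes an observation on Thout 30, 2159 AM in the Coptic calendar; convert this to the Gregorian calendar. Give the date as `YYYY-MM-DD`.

2442-10-13

Julian Day Number of the source date = 2613268.
Converting JDN 2613268 to the Gregorian calendar gives 13 October 2442 CE.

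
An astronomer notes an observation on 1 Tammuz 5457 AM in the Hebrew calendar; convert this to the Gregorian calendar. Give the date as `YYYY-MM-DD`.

Julian Day Number of the source date = 2341048.
Converting JDN 2341048 to the Gregorian calendar gives 20 June 1697 CE.

1697-06-20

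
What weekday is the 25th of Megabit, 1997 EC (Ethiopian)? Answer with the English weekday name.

Sunday

This is JDN 2453464 (3 April 2005 Gregorian).
2453464 ≡ 6 (mod 7); counting from Monday = 0 gives Sunday.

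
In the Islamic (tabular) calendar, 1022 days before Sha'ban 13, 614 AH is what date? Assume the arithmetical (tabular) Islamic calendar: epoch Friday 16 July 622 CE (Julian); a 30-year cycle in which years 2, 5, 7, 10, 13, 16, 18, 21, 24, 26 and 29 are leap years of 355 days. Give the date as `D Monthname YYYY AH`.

JDN of Sha'ban 13, 614 AH = 2165886.
2165886 − 1022 = 2164864.
JDN 2164864 in the tabular Islamic calendar is 25 Ramadan 611 AH.

25 Ramadan 611 AH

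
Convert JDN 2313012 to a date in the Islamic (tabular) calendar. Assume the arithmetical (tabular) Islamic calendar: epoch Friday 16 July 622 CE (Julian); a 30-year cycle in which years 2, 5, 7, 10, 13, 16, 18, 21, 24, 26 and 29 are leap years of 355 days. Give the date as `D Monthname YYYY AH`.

The Gregorian equivalent of JDN 2313012 is 16 September 1620.
In the tabular Islamic calendar that day is 18 Shawwal 1029 AH.

18 Shawwal 1029 AH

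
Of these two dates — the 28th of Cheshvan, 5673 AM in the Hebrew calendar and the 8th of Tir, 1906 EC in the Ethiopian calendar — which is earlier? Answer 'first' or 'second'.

Converting both to JDN: 2419715 vs 2420149; the smaller is the first.

first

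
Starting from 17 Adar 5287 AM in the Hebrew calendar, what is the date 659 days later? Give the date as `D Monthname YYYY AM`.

Counting 659 days forward from JDN 2278843 reaches JDN 2279502, which is 26 Kislev 5289 AM.

26 Kislev 5289 AM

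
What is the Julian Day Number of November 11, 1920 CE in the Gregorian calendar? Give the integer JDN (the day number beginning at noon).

JDN 2451545 is 1 January 2000 CE (Gregorian); the target day is −28905 days from there, so JDN = 2422640.

2422640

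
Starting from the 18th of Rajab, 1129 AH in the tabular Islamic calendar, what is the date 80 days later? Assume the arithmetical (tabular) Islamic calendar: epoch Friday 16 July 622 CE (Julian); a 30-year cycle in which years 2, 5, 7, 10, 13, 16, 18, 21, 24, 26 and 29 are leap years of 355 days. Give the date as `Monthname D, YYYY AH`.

Shawwal 9, 1129 AH

Counting 80 days forward from JDN 2348360 reaches JDN 2348440, which is Shawwal 9, 1129 AH.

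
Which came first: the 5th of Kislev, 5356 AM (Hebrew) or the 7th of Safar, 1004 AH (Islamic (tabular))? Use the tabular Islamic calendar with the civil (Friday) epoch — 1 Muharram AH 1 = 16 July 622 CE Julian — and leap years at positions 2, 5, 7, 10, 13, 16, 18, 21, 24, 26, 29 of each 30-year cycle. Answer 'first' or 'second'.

second

The two dates have Julian Day Numbers 2303932 and 2303906 respectively.
Since 2303906 < 2303932, the second date comes first.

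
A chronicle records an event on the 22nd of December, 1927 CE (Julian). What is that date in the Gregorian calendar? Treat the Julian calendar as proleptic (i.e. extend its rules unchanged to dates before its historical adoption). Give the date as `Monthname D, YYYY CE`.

January 4, 1928 CE

At this point the Julian calendar is 13 days behind the Gregorian.
22 December 1927 Julian + 13 days → 4 January 1928 Gregorian.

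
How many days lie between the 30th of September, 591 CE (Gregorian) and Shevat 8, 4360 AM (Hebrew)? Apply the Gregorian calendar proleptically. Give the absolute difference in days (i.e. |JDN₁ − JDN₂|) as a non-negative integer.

JDN of the first date = 1937191.
JDN of the second date = 1940237.
|1940237 − 1937191| = 3046.

3046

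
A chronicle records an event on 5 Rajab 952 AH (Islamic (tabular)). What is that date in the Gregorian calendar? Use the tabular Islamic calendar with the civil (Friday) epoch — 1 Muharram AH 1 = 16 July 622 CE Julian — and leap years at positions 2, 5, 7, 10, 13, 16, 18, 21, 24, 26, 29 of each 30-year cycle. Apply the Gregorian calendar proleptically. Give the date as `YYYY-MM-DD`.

Both dates share Julian Day Number 2285624; in the Gregorian calendar that is 22 September 1545 CE.

1545-09-22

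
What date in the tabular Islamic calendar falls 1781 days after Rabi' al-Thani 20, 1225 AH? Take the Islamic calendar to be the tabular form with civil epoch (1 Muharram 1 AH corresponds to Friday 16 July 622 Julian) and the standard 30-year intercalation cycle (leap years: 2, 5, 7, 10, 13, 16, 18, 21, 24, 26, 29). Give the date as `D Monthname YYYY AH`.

29 Rabi' al-Thani 1230 AH

The starting date is JDN 2382293; 2382293 + 1781 = 2384074.
JDN 2384074 corresponds to 29 Rabi' al-Thani 1230 AH.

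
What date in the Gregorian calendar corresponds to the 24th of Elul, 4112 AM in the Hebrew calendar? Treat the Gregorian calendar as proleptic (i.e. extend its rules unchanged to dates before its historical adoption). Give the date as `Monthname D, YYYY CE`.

September 21, 352 CE

Both dates share Julian Day Number 1849889; in the Gregorian calendar that is 21 September 352 CE.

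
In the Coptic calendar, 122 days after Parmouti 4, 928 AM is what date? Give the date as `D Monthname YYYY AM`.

Counting 122 days forward from JDN 2163830 reaches JDN 2163952, which is 6 Mesori 928 AM.

6 Mesori 928 AM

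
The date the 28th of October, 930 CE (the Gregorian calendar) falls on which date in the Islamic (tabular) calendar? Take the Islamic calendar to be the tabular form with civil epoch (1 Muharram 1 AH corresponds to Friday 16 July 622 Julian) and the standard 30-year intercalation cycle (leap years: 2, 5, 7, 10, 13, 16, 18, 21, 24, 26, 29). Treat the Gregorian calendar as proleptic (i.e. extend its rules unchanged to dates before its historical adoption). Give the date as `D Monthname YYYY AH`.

27 Ramadan 318 AH

Both dates share Julian Day Number 2061036; in the tabular Islamic calendar that is 27 Ramadan 318 AH.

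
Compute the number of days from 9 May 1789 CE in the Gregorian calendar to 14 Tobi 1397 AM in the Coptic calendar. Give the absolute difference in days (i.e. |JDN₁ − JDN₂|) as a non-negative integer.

First date → JDN 2374608; second date → JDN 2335052.
The interval is |2374608 − 2335052| = 39556 days.

39556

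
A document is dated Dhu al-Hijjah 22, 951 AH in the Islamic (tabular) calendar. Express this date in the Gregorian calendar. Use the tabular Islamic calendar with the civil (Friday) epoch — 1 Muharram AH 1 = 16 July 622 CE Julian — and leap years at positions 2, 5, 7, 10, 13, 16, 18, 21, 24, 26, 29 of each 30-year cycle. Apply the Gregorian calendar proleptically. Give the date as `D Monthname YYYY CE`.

16 March 1545 CE

Julian Day Number of the source date = 2285434.
Converting JDN 2285434 to the Gregorian calendar gives 16 March 1545 CE.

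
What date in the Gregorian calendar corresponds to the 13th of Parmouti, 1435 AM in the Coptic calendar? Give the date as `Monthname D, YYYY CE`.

Julian Day Number of the source date = 2349020.
Converting JDN 2349020 to the Gregorian calendar gives 19 April 1719 CE.

April 19, 1719 CE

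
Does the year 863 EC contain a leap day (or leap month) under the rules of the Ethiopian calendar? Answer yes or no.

863 mod 4 = 3; in the Ethiopian calendar a year is leap when year mod 4 = 3, so it is a leap year.

yes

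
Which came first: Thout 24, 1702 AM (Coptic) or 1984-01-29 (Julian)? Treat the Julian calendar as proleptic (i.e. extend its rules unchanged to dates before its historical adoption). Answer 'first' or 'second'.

second

Converting both to JDN: 2446343 vs 2445742; the smaller is the second.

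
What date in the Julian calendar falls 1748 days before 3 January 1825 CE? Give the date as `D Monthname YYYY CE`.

Counting 1748 days back from JDN 2387642 reaches JDN 2385894, which is 22 March 1820 CE.

22 March 1820 CE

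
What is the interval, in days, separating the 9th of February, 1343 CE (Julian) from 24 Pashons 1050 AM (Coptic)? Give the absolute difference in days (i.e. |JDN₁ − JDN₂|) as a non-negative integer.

3188

First date → JDN 2211628; second date → JDN 2208440.
The interval is |2211628 − 2208440| = 3188 days.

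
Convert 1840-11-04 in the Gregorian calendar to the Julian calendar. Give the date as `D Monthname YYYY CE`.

For dates in this range the Gregorian date is 12 days ahead of the Julian.
4 November 1840 Gregorian − 12 days → 23 October 1840 Julian.

23 October 1840 CE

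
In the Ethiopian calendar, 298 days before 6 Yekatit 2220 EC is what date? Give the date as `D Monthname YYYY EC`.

JDN of 6 Yekatit 2220 EC = 2534866.
2534866 − 298 = 2534568.
JDN 2534568 in the Ethiopian calendar is 14 Miyazya 2219 EC.

14 Miyazya 2219 EC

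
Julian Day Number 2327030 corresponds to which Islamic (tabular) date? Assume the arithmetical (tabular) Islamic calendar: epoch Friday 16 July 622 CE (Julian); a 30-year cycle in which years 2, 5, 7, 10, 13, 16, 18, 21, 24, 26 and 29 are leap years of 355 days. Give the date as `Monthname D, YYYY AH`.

Jumada al-Awwal 9, 1069 AH

JDN 2327030 is 2 February 1659 in the Gregorian calendar.
In the tabular Islamic calendar that day is Jumada al-Awwal 9, 1069 AH.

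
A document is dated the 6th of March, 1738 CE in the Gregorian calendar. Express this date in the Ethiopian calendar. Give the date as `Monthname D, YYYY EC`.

Yekatit 29, 1730 EC

Both dates share Julian Day Number 2355916; in the Ethiopian calendar that is 29 Yekatit 1730 EC.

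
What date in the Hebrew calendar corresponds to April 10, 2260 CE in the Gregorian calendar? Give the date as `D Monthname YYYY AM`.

29 Nisan 6020 AM

Julian Day Number of the source date = 2546608.
Converting JDN 2546608 to the Hebrew calendar gives 29 Nisan 6020 AM.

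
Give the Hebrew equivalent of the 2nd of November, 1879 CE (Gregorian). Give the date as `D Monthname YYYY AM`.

Julian Day Number of the source date = 2407656.
Converting JDN 2407656 to the Hebrew calendar gives 16 Cheshvan 5640 AM.

16 Cheshvan 5640 AM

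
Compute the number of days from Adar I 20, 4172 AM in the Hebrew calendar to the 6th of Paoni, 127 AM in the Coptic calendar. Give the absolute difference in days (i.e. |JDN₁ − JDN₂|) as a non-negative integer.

264

JDN of the first date = 1871590.
JDN of the second date = 1871326.
|1871326 − 1871590| = 264.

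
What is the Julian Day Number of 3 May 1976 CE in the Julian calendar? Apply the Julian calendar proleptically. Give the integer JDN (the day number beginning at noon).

In the Gregorian calendar the same day is 16 May 1976.
JDN 2299161 is 15 October 1582 CE (Gregorian); the target day is +143754 days from there, so JDN = 2442915.

2442915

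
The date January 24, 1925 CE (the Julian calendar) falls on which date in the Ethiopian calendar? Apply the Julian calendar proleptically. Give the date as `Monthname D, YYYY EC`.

The source date corresponds to 6 February 1925 in the Gregorian calendar (JDN 2424188).
That day falls on 29 Tir 1917 EC in the Ethiopian calendar.

Tir 29, 1917 EC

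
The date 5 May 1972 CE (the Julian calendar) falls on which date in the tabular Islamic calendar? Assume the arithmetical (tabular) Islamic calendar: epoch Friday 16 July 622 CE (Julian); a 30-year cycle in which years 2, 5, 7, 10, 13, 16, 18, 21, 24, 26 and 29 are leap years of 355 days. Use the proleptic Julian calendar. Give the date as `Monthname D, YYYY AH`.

Rabi' al-Thani 4, 1392 AH

The source date corresponds to 18 May 1972 in the Gregorian calendar (JDN 2441456).
That day falls on 4 Rabi' al-Thani 1392 AH in the tabular Islamic calendar.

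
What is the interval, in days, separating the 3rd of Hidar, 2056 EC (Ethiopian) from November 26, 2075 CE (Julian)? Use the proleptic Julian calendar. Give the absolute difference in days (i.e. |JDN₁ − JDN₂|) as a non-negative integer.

First date → JDN 2474872; second date → JDN 2479281.
The interval is |2474872 − 2479281| = 4409 days.

4409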